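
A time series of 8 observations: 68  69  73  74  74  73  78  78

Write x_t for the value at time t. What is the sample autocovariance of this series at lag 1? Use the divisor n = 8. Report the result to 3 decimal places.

Mean x̄ = (68 + 69 + 73 + 74 + 74 + 73 + 78 + 78)/8 = 73.3750
Σ_{t=1}^{7}(x_t−x̄)(x_{t+1}−x̄) = 44.7344
γ_1 = 44.7344 / 8 = 5.592

5.592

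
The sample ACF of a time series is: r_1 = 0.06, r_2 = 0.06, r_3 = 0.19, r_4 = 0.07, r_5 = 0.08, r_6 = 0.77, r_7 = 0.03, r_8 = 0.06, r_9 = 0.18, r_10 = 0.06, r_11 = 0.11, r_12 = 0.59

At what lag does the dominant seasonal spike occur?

The largest autocorrelation is r_6 = 0.77, with a weaker echo at lag 12 (0.59); the remaining lags stay at or below 0.19.
The dominant spike at lag 6 indicates a seasonal period of 6.

6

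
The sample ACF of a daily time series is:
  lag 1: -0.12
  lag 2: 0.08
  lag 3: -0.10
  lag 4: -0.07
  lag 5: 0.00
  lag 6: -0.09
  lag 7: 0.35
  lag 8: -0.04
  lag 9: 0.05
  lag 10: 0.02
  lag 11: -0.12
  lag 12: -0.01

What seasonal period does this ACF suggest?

7

The largest autocorrelation is r_7 = 0.35; the remaining lags stay at or below 0.08.
The dominant spike at lag 7 indicates a seasonal period of 7.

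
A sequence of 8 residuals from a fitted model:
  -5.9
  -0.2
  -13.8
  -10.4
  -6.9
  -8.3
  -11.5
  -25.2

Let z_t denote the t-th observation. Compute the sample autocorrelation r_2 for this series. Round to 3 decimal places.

Mean z̄ = (-5.9 − 0.2 − 13.8 − 10.4 − 6.9 − 8.3 − 11.5 − 25.2)/8 = -10.2750
Deviations from mean: 4.3750, 10.0750, -3.5250, -0.1250, 3.3750, 1.9750, -1.2250, -14.9250
Numerator Σ_{t=1}^{6}(z_t−z̄)(z_{t+2}−z̄) = -62.4363
Denominator Σ(z_t−z̄)² = 372.6350
r_2 = -62.4363 / 372.6350 = -0.168

-0.168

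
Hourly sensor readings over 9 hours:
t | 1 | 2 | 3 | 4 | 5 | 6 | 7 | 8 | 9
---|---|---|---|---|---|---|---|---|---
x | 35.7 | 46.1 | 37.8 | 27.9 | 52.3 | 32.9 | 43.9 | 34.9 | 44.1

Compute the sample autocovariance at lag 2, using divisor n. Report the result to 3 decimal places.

10.183

Mean x̄ = (35.7 + 46.1 + 37.8 + 27.9 + 52.3 + 32.9 + 43.9 + 34.9 + 44.1)/9 = 39.5111
Σ_{t=1}^{7}(x_t−x̄)(x_{t+2}−x̄) = 91.6498
γ_2 = 91.6498 / 9 = 10.183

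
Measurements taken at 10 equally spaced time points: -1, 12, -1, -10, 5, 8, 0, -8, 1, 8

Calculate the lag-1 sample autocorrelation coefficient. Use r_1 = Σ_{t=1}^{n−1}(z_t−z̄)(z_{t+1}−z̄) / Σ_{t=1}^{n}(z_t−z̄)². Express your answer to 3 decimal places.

Mean z̄ = (-1 + 12 − 1 − 10 + 5 + 8 + 0 − 8 + 1 + 8)/10 = 1.4000
Numerator Σ_{t=1}^{9}(z_t−z̄)(z_{t+1}−z̄) = -35.7600
Denominator Σ(z_t−z̄)² = 444.4000
r_1 = -35.7600 / 444.4000 = -0.080

-0.080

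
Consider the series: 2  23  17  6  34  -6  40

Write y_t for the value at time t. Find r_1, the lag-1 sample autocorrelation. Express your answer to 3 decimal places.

Mean ȳ = (2 + 23 + 17 + 6 + 34 − 6 + 40)/7 = 16.5714
Numerator Σ_{t=1}^{6}(y_t−ȳ)(y_{t+1}−ȳ) = -1201.8980
Denominator Σ(y_t−ȳ)² = 1727.7143
r_1 = -1201.8980 / 1727.7143 = -0.696

-0.696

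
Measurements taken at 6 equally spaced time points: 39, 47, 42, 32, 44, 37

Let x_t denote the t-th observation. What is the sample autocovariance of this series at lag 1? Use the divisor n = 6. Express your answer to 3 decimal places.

Mean x̄ = (39 + 47 + 42 + 32 + 44 + 37)/6 = 40.1667
Deviations: -1.1667, 6.8333, 1.8333, -8.1667, 3.8333, -3.1667
Σ_{t=1}^{5}(x_t−x̄)(x_{t+1}−x̄) = -53.8611
γ_1 = -53.8611 / 6 = -8.977

-8.977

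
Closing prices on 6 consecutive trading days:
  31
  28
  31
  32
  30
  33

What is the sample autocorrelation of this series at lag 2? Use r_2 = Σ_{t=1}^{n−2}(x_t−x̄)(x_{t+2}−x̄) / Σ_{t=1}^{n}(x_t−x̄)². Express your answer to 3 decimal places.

-0.060

Mean x̄ = (31 + 28 + 31 + 32 + 30 + 33)/6 = 30.8333
Σ(x_t−x̄)(x_{t+2}−x̄) = (0.0278) + (-3.3056) + (-0.1389) + (2.5278) = -0.8889
Denominator Σ(x_t−x̄)² = 14.8333
r_2 = -0.8889 / 14.8333 = -0.060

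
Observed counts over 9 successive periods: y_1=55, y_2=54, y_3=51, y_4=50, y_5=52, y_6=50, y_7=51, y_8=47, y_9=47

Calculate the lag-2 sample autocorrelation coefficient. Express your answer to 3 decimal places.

Mean ȳ = (55 + 54 + 51 + 50 + 52 + 50 + 51 + 47 + 47)/9 = 50.7778
Numerator Σ_{t=1}^{7}(y_t−ȳ)(y_{t+2}−ȳ) = 1.6790
Denominator Σ(y_t−ȳ)² = 59.5556
r_2 = 1.6790 / 59.5556 = 0.028

0.028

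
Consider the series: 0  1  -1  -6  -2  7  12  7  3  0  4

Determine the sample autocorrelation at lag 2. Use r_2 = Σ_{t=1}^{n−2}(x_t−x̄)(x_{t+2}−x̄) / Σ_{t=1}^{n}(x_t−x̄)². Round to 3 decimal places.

Mean x̄ = (0 + 1 − 1 − 6 − 2 + 7 + 12 + 7 + 3 + 0 + 4)/11 = 2.2727
Numerator Σ_{t=1}^{9}(x_t−x̄)(x_{t+2}−x̄) = -28.7851
Denominator Σ(x_t−x̄)² = 252.1818
r_2 = -28.7851 / 252.1818 = -0.114

-0.114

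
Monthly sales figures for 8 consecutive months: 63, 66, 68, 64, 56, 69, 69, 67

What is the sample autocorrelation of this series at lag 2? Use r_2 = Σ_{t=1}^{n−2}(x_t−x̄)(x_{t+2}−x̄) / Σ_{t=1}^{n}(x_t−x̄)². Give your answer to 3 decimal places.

-0.497

Mean x̄ = (63 + 66 + 68 + 64 + 56 + 69 + 69 + 67)/8 = 65.2500
Numerator Σ_{t=1}^{6}(x_t−x̄)(x_{t+2}−x̄) = -65.3750
Denominator Σ(x_t−x̄)² = 131.5000
r_2 = -65.3750 / 131.5000 = -0.497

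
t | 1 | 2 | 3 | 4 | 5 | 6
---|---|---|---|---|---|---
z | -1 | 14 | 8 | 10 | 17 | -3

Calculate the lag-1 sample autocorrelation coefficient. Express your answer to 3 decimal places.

Mean z̄ = (-1 + 14 + 8 + 10 + 17 − 3)/6 = 7.5000
Deviations from mean: -8.5000, 6.5000, 0.5000, 2.5000, 9.5000, -10.5000
Σ(z_t−z̄)(z_{t+1}−z̄) = (-55.2500) + (3.2500) + (1.2500) + (23.7500) + (-99.7500) = -126.7500
Denominator Σ(z_t−z̄)² = 321.5000
r_1 = -126.7500 / 321.5000 = -0.394

-0.394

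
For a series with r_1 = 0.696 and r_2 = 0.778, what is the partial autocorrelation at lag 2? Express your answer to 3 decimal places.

0.569

φ_{22} = (r_2 − r_1²) / (1 − r_1²)
r_1² = (0.696)² = 0.484416
Numerator = 0.778 − 0.4844 = 0.2936; denominator = 1 − 0.4844 = 0.5156
φ_{22} = 0.2936 / 0.5156 = 0.569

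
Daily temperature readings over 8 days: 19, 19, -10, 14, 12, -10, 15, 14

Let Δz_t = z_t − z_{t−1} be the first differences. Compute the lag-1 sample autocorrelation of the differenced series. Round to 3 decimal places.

First differences Δz: 0, -29, 24, -2, -22, 25, -1
Mean of differences = -0.7143
Numerator Σ(Δz_t−Δz̄)(Δz_{t+1}−Δz̄) = -1278.3673
Denominator Σ(Δz_t−Δz̄)² = 2527.4286
r_1(Δz) = -1278.3673 / 2527.4286 = -0.506

-0.506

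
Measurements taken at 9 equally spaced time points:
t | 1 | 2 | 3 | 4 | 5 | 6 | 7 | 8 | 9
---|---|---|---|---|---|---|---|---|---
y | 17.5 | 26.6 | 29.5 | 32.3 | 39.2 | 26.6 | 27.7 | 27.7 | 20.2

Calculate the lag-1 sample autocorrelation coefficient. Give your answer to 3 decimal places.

0.192

Mean ȳ = (17.5 + 26.6 + 29.5 + 32.3 + 39.2 + 26.6 + 27.7 + 27.7 + 20.2)/9 = 27.4778
Numerator Σ_{t=1}^{8}(y_t−ȳ)(y_{t+1}−ȳ) = 61.2095
Denominator Σ(y_t−ȳ)² = 318.9156
r_1 = 61.2095 / 318.9156 = 0.192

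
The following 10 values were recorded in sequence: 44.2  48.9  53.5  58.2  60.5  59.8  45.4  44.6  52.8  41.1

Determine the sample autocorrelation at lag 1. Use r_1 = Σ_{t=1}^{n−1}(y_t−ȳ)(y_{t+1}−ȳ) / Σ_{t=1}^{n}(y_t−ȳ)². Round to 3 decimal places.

Mean ȳ = (44.2 + 48.9 + 53.5 + 58.2 + 60.5 + 59.8 + 45.4 + 44.6 + 52.8 + 41.1)/10 = 50.9000
Numerator Σ_{t=1}^{9}(y_t−ȳ)(y_{t+1}−ȳ) = 137.8100
Denominator Σ(y_t−ȳ)² = 449.9000
r_1 = 137.8100 / 449.9000 = 0.306

0.306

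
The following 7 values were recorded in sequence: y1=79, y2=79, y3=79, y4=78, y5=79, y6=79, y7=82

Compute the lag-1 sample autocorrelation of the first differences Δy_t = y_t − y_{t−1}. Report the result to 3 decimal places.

-0.132

First differences Δy: 0, 0, -1, 1, 0, 3
Mean of differences = 0.5000
Numerator Σ(Δy_t−Δȳ)(Δy_{t+1}−Δȳ) = -1.2500
Denominator Σ(Δy_t−Δȳ)² = 9.5000
r_1(Δy) = -1.2500 / 9.5000 = -0.132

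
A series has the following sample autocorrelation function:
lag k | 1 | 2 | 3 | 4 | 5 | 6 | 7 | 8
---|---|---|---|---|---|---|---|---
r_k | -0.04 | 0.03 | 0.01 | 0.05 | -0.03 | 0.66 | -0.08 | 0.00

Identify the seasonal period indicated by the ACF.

6

The largest autocorrelation is r_6 = 0.66; the remaining lags stay at or below 0.05.
The dominant spike at lag 6 indicates a seasonal period of 6.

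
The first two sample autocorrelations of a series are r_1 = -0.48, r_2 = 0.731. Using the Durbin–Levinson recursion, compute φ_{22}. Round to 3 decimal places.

0.650

φ_{22} = (r_2 − r_1²) / (1 − r_1²)
r_1² = (-0.48)² = 0.2304
Numerator = 0.731 − 0.2304 = 0.5006; denominator = 1 − 0.2304 = 0.7696
φ_{22} = 0.5006 / 0.7696 = 0.650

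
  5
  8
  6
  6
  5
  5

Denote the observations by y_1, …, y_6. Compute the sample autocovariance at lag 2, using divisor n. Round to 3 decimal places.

Mean ȳ = (5 + 8 + 6 + 6 + 5 + 5)/6 = 5.8333
Deviations: -0.8333, 2.1667, 0.1667, 0.1667, -0.8333, -0.8333
Σ_{t=1}^{4}(y_t−ȳ)(y_{t+2}−ȳ) = -0.0556
γ_2 = -0.0556 / 6 = -0.009

-0.009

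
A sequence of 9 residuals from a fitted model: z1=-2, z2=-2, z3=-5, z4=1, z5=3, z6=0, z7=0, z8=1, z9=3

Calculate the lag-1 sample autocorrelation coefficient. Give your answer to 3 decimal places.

Mean z̄ = (-2 − 2 − 5 + 1 + 3 + 0 + 0 + 1 + 3)/9 = -0.1111
Numerator Σ_{t=1}^{8}(z_t−z̄)(z_{t+1}−z̄) = 14.7654
Denominator Σ(z_t−z̄)² = 52.8889
r_1 = 14.7654 / 52.8889 = 0.279

0.279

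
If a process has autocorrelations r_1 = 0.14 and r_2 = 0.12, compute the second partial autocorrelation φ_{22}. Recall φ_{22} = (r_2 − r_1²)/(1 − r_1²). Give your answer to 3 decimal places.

0.102

φ_{22} = (r_2 − r_1²) / (1 − r_1²)
r_1² = (0.14)² = 0.0196
Numerator = 0.12 − 0.0196 = 0.1004; denominator = 1 − 0.0196 = 0.9804
φ_{22} = 0.1004 / 0.9804 = 0.102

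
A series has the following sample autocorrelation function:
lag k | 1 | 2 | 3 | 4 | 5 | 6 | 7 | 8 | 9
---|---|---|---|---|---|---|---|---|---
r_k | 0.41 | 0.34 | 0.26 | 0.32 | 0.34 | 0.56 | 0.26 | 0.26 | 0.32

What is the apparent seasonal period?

The largest autocorrelation is r_6 = 0.56; the remaining lags stay at or below 0.41. The elevated value at lag 1 (0.41), dropping to 0.34 at lag 2, reflects decaying short-term dependence rather than seasonality.
The dominant spike at lag 6 indicates a seasonal period of 6.

6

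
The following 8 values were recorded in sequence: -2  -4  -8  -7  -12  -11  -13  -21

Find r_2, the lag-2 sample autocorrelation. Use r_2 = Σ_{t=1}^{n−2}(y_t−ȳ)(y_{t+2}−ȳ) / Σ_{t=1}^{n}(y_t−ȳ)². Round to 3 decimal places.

Mean ȳ = (-2 − 4 − 8 − 7 − 12 − 11 − 13 − 21)/8 = -9.7500
Deviations from mean: 7.7500, 5.7500, 1.7500, 2.7500, -2.2500, -1.2500, -3.2500, -11.2500
Σ(y_t−ȳ)(y_{t+2}−ȳ) = (13.5625) + (15.8125) + (-3.9375) + (-3.4375) + (7.3125) + (14.0625) = 43.3750
Denominator Σ(y_t−ȳ)² = 247.5000
r_2 = 43.3750 / 247.5000 = 0.175

0.175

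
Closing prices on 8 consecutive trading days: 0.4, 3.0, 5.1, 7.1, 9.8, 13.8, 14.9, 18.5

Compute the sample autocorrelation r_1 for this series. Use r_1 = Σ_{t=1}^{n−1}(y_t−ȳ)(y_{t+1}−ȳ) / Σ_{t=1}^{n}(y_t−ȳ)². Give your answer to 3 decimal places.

Mean ȳ = (0.4 + 3.0 + 5.1 + 7.1 + 9.8 + 13.8 + 14.9 + 18.5)/8 = 9.0750
Deviations from mean: -8.6750, -6.0750, -3.9750, -1.9750, 0.7250, 4.7250, 5.8250, 9.4250
Numerator Σ_{t=1}^{7}(y_t−ȳ)(y_{t+1}−ȳ) = 169.1169
Denominator Σ(y_t−ȳ)² = 277.4750
r_1 = 169.1169 / 277.4750 = 0.609

0.609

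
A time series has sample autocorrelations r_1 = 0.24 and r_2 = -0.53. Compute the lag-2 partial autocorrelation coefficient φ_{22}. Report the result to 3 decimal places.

-0.624

φ_{22} = (r_2 − r_1²) / (1 − r_1²)
r_1² = (0.24)² = 0.0576
Numerator = -0.53 − 0.0576 = -0.5876; denominator = 1 − 0.0576 = 0.9424
φ_{22} = -0.5876 / 0.9424 = -0.624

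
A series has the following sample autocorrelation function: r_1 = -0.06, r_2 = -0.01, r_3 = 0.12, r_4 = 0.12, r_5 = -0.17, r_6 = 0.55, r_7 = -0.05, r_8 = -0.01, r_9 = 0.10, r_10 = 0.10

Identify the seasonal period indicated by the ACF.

6

The largest autocorrelation is r_6 = 0.55; the remaining lags stay at or below 0.12.
The dominant spike at lag 6 indicates a seasonal period of 6.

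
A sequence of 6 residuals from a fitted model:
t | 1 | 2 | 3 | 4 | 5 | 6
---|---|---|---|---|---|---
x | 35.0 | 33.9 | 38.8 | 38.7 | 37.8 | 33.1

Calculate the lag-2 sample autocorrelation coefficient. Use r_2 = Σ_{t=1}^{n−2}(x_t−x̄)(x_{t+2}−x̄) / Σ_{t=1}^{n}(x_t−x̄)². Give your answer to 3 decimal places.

Mean x̄ = (35.0 + 33.9 + 38.8 + 38.7 + 37.8 + 33.1)/6 = 36.2167
Deviations from mean: -1.2167, -2.3167, 2.5833, 2.4833, 1.5833, -3.1167
Numerator Σ_{t=1}^{4}(x_t−x̄)(x_{t+2}−x̄) = -12.5456
Denominator Σ(x_t−x̄)² = 31.9083
r_2 = -12.5456 / 31.9083 = -0.393

-0.393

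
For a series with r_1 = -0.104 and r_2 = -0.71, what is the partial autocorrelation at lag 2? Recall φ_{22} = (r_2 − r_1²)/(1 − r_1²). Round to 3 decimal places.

φ_{22} = (r_2 − r_1²) / (1 − r_1²)
r_1² = (-0.104)² = 0.010816
Numerator = -0.71 − 0.0108 = -0.7208; denominator = 1 − 0.0108 = 0.9892
φ_{22} = -0.7208 / 0.9892 = -0.729

-0.729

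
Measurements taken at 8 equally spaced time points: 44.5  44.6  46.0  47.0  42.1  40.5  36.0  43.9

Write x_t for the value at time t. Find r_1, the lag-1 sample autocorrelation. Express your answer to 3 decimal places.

Mean x̄ = (44.5 + 44.6 + 46.0 + 47.0 + 42.1 + 40.5 + 36.0 + 43.9)/8 = 43.0750
Deviations from mean: 1.4250, 1.5250, 2.9250, 3.9250, -0.9750, -2.5750, -7.0750, 0.8250
Numerator Σ_{t=1}^{7}(x_t−x̄)(x_{t+1}−x̄) = 29.1794
Denominator Σ(x_t−x̄)² = 86.6350
r_1 = 29.1794 / 86.6350 = 0.337

0.337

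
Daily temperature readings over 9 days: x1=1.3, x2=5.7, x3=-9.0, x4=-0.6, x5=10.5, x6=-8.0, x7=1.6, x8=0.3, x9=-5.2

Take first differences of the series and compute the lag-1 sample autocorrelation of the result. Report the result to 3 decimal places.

First differences Δx: 4.4, -14.7, 8.4, 11.1, -18.5, 9.6, -1.3, -5.5
Mean of differences = -0.8125
Numerator Σ(Δx_t−Δx̄)(Δx_{t+1}−Δx̄) = -488.2477
Denominator Σ(Δx_t−Δx̄)² = 890.2888
r_1(Δx) = -488.2477 / 890.2888 = -0.548

-0.548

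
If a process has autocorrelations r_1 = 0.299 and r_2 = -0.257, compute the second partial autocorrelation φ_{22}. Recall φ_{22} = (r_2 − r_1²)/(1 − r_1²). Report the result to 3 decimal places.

-0.380

φ_{22} = (r_2 − r_1²) / (1 − r_1²)
r_1² = (0.299)² = 0.089401
Numerator = -0.257 − 0.0894 = -0.3464; denominator = 1 − 0.0894 = 0.9106
φ_{22} = -0.3464 / 0.9106 = -0.380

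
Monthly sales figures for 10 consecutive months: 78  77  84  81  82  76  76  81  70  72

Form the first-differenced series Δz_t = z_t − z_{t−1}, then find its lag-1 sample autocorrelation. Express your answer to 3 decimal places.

First differences Δz: -1, 7, -3, 1, -6, 0, 5, -11, 2
Mean of differences = -0.6667
Numerator Σ(Δz_t−Δz̄)(Δz_{t+1}−Δz̄) = -119.1111
Denominator Σ(Δz_t−Δz̄)² = 242.0000
r_1(Δz) = -119.1111 / 242.0000 = -0.492

-0.492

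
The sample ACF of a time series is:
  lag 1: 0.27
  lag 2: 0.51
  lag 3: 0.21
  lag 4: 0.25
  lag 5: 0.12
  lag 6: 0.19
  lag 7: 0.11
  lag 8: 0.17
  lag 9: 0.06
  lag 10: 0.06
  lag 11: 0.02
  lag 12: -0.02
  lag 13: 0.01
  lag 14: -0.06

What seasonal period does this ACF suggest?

2

The largest autocorrelation is r_2 = 0.51; the remaining lags stay at or below 0.27.
The dominant spike at lag 2 indicates a seasonal period of 2.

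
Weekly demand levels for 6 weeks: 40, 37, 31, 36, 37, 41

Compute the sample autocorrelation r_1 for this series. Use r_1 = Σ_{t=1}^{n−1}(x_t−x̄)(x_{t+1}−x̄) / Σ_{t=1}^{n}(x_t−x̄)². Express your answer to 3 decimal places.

Mean x̄ = (40 + 37 + 31 + 36 + 37 + 41)/6 = 37.0000
Deviations from mean: 3.0000, 0.0000, -6.0000, -1.0000, 0.0000, 4.0000
Numerator Σ_{t=1}^{5}(x_t−x̄)(x_{t+1}−x̄) = 6.0000
Denominator Σ(x_t−x̄)² = 62.0000
r_1 = 6.0000 / 62.0000 = 0.097

0.097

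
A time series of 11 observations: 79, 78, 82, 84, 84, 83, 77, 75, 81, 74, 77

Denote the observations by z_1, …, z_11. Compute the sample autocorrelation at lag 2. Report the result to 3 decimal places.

Mean z̄ = (79 + 78 + 82 + 84 + 84 + 83 + 77 + 75 + 81 + 74 + 77)/11 = 79.4545
Numerator Σ_{t=1}^{9}(z_t−z̄)(z_{t+2}−z̄) = 9.6777
Denominator Σ(z_t−z̄)² = 126.7273
r_2 = 9.6777 / 126.7273 = 0.076

0.076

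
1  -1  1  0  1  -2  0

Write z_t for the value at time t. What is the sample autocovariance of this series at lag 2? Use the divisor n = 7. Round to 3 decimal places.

0.286

Mean z̄ = (1 − 1 + 1 + 0 + 1 − 2 + 0)/7 = 0.0000
Σ_{t=1}^{5}(z_t−z̄)(z_{t+2}−z̄) = 2.0000
γ_2 = 2.0000 / 7 = 0.286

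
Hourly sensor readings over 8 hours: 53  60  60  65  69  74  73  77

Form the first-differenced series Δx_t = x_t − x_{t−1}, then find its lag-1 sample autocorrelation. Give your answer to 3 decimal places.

First differences Δx: 7, 0, 5, 4, 5, -1, 4
Mean of differences = 3.4286
Numerator Σ(Δx_t−Δx̄)(Δx_{t+1}−Δx̄) = -25.3265
Denominator Σ(Δx_t−Δx̄)² = 49.7143
r_1(Δx) = -25.3265 / 49.7143 = -0.509

-0.509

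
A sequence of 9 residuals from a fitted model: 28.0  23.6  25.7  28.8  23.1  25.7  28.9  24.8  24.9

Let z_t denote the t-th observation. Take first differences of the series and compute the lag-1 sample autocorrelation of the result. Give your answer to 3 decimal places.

First differences Δz: -4.4, 2.1, 3.1, -5.7, 2.6, 3.2, -4.1, 0.1
Mean of differences = -0.3875
Numerator Σ(Δz_t−Δz̄)(Δz_{t+1}−Δz̄) = -40.1152
Denominator Σ(Δz_t−Δz̄)² = 98.4888
r_1(Δz) = -40.1152 / 98.4888 = -0.407

-0.407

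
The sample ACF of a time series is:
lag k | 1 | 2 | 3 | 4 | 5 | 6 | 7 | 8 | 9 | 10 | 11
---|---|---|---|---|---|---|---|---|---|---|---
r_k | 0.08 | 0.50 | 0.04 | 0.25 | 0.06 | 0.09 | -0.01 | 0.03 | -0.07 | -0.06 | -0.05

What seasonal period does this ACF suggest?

The largest autocorrelation is r_2 = 0.50, with a weaker echo at lag 4 (0.25); the remaining lags stay at or below 0.09.
The dominant spike at lag 2 indicates a seasonal period of 2.

2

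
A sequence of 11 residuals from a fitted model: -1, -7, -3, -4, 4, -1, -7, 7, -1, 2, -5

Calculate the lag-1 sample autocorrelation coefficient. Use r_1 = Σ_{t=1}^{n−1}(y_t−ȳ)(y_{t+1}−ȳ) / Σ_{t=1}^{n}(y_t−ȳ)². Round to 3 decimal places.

-0.293

Mean ȳ = (-1 − 7 − 3 − 4 + 4 − 1 − 7 + 7 − 1 + 2 − 5)/11 = -1.4545
Numerator Σ_{t=1}^{10}(y_t−ȳ)(y_{t+1}−ȳ) = -57.6612
Denominator Σ(y_t−ȳ)² = 196.7273
r_1 = -57.6612 / 196.7273 = -0.293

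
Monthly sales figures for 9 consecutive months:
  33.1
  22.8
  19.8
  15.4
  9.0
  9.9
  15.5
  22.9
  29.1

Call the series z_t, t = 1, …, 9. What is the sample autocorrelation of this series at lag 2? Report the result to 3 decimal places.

Mean z̄ = (33.1 + 22.8 + 19.8 + 15.4 + 9.0 + 9.9 + 15.5 + 22.9 + 29.1)/9 = 19.7222
Numerator Σ_{t=1}^{7}(z_t−z̄)(z_{t+2}−z̄) = 3.8212
Denominator Σ(z_t−z̄)² = 534.4356
r_2 = 3.8212 / 534.4356 = 0.007

0.007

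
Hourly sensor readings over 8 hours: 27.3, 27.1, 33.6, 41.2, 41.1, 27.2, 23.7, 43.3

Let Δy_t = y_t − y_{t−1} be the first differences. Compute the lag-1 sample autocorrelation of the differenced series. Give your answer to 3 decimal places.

0.048

First differences Δy: -0.2, 6.5, 7.6, -0.1, -13.9, -3.5, 19.6
Mean of differences = 2.2857
Numerator Σ(Δy_t−Δȳ)(Δy_{t+1}−Δȳ) = 31.3269
Denominator Σ(Δy_t−Δȳ)² = 653.1086
r_1(Δy) = 31.3269 / 653.1086 = 0.048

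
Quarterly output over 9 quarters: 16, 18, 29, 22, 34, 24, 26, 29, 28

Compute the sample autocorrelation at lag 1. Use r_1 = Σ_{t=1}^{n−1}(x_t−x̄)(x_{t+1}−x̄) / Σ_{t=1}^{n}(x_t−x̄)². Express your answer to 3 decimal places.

0.005

Mean x̄ = (16 + 18 + 29 + 22 + 34 + 24 + 26 + 29 + 28)/9 = 25.1111
Numerator Σ_{t=1}^{8}(x_t−x̄)(x_{t+1}−x̄) = 1.2099
Denominator Σ(x_t−x̄)² = 262.8889
r_1 = 1.2099 / 262.8889 = 0.005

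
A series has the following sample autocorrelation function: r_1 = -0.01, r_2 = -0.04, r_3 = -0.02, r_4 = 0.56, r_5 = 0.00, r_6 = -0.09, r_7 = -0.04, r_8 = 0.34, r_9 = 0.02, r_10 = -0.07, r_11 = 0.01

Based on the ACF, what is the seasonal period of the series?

4

The largest autocorrelation is r_4 = 0.56, with a weaker echo at lag 8 (0.34); the remaining lags stay at or below 0.02.
The dominant spike at lag 4 indicates a seasonal period of 4.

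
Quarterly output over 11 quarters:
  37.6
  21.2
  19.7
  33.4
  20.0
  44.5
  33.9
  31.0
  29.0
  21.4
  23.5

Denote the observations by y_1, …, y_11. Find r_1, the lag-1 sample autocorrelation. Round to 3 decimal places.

Mean ȳ = (37.6 + 21.2 + 19.7 + 33.4 + 20.0 + 44.5 + 33.9 + 31.0 + 29.0 + 21.4 + 23.5)/11 = 28.6545
Numerator Σ_{t=1}^{10}(y_t−ȳ)(y_{t+1}−ȳ) = -89.5130
Denominator Σ(y_t−ȳ)² = 676.6073
r_1 = -89.5130 / 676.6073 = -0.132

-0.132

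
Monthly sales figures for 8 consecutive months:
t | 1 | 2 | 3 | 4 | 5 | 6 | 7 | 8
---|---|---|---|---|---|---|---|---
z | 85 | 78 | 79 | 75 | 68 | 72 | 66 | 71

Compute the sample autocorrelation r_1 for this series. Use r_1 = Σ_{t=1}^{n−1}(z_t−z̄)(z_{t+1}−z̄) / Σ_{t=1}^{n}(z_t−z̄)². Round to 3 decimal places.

Mean z̄ = (85 + 78 + 79 + 75 + 68 + 72 + 66 + 71)/8 = 74.2500
Σ(z_t−z̄)(z_{t+1}−z̄) = (40.3125) + (17.8125) + (3.5625) + (-4.6875) + (14.0625) + (18.5625) + (26.8125) = 116.4375
Denominator Σ(z_t−z̄)² = 275.5000
r_1 = 116.4375 / 275.5000 = 0.423

0.423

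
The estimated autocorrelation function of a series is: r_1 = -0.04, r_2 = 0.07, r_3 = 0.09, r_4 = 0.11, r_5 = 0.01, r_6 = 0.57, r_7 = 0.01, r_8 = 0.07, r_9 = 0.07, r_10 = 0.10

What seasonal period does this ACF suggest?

6

The largest autocorrelation is r_6 = 0.57; the remaining lags stay at or below 0.11.
The dominant spike at lag 6 indicates a seasonal period of 6.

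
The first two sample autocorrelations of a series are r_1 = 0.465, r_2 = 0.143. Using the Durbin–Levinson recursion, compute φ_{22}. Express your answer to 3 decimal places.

-0.093

φ_{22} = (r_2 − r_1²) / (1 − r_1²)
r_1² = (0.465)² = 0.216225
Numerator = 0.143 − 0.2162 = -0.0732; denominator = 1 − 0.2162 = 0.7838
φ_{22} = -0.0732 / 0.7838 = -0.093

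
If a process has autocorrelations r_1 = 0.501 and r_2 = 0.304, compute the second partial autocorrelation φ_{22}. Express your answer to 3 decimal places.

0.071

φ_{22} = (r_2 − r_1²) / (1 − r_1²)
r_1² = (0.501)² = 0.251001
Numerator = 0.304 − 0.2510 = 0.0530; denominator = 1 − 0.2510 = 0.7490
φ_{22} = 0.0530 / 0.7490 = 0.071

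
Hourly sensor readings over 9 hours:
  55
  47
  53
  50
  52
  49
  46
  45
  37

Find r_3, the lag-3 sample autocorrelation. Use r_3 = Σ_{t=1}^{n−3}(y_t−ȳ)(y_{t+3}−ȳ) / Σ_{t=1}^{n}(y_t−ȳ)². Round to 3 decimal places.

-0.060

Mean ȳ = (55 + 47 + 53 + 50 + 52 + 49 + 46 + 45 + 37)/9 = 48.2222
Σ(y_t−ȳ)(y_{t+3}−ȳ) = (12.0494) + (-4.6173) + (3.7160) + (-3.9506) + (-12.1728) + (-8.7284) = -13.7037
Denominator Σ(y_t−ȳ)² = 229.5556
r_3 = -13.7037 / 229.5556 = -0.060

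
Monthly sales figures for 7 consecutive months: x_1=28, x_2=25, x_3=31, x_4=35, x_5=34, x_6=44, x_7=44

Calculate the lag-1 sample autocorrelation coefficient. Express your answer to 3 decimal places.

Mean x̄ = (28 + 25 + 31 + 35 + 34 + 44 + 44)/7 = 34.4286
Deviations from mean: -6.4286, -9.4286, -3.4286, 0.5714, -0.4286, 9.5714, 9.5714
Numerator Σ_{t=1}^{6}(x_t−x̄)(x_{t+1}−x̄) = 178.2449
Denominator Σ(x_t−x̄)² = 325.7143
r_1 = 178.2449 / 325.7143 = 0.547

0.547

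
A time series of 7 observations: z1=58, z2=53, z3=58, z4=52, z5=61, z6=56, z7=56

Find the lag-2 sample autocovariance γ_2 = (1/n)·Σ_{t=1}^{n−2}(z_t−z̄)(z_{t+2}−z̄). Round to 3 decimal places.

Mean z̄ = (58 + 53 + 58 + 52 + 61 + 56 + 56)/7 = 56.2857
Deviations: 1.7143, -3.2857, 1.7143, -4.2857, 4.7143, -0.2857, -0.2857
Σ_{t=1}^{5}(z_t−z̄)(z_{t+2}−z̄) = 24.9796
γ_2 = 24.9796 / 7 = 3.569

3.569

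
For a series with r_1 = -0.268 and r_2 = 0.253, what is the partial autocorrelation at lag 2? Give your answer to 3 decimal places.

0.195

φ_{22} = (r_2 − r_1²) / (1 − r_1²)
r_1² = (-0.268)² = 0.071824
Numerator = 0.253 − 0.0718 = 0.1812; denominator = 1 − 0.0718 = 0.9282
φ_{22} = 0.1812 / 0.9282 = 0.195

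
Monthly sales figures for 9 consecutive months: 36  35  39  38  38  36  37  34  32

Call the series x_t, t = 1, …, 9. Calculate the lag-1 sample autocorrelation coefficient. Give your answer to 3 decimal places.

Mean x̄ = (36 + 35 + 39 + 38 + 38 + 36 + 37 + 34 + 32)/9 = 36.1111
Numerator Σ_{t=1}^{8}(x_t−x̄)(x_{t+1}−x̄) = 12.4321
Denominator Σ(x_t−x̄)² = 38.8889
r_1 = 12.4321 / 38.8889 = 0.320

0.320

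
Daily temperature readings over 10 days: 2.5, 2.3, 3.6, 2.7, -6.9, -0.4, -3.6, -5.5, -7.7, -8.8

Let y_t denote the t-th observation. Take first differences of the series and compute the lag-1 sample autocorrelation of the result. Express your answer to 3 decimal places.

First differences Δy: -0.2, 1.3, -0.9, -9.6, 6.5, -3.2, -1.9, -2.2, -1.1
Mean of differences = -1.2556
Numerator Σ(Δy_t−Δȳ)(Δy_{t+1}−Δȳ) = -77.4420
Denominator Σ(Δy_t−Δȳ)² = 142.6622
r_1(Δy) = -77.4420 / 142.6622 = -0.543

-0.543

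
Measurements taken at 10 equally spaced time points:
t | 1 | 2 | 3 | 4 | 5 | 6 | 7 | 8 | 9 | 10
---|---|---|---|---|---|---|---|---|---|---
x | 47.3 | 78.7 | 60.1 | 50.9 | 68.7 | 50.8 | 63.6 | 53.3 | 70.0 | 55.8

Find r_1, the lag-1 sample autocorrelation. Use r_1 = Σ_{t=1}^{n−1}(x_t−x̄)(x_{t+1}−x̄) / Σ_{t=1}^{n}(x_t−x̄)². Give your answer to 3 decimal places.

Mean x̄ = (47.3 + 78.7 + 60.1 + 50.9 + 68.7 + 50.8 + 63.6 + 53.3 + 70.0 + 55.8)/10 = 59.9200
Numerator Σ_{t=1}^{9}(x_t−x̄)(x_{t+1}−x̄) = -560.6984
Denominator Σ(x_t−x̄)² = 929.5560
r_1 = -560.6984 / 929.5560 = -0.603

-0.603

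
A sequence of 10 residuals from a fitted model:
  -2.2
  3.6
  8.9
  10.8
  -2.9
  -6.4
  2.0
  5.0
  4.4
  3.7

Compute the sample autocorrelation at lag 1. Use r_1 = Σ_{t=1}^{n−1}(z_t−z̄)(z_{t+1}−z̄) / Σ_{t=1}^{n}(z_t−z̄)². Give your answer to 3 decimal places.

0.267

Mean z̄ = (-2.2 + 3.6 + 8.9 + 10.8 − 2.9 − 6.4 + 2.0 + 5.0 + 4.4 + 3.7)/10 = 2.6900
Numerator Σ_{t=1}^{9}(z_t−z̄)(z_{t+1}−z̄) = 67.3979
Denominator Σ(z_t−z̄)² = 252.7090
r_1 = 67.3979 / 252.7090 = 0.267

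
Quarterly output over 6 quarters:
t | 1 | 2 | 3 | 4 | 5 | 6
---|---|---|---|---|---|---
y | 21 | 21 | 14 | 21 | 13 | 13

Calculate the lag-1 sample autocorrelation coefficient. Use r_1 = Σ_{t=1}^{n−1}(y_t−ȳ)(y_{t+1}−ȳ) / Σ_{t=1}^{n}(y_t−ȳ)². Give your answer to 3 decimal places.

Mean ȳ = (21 + 21 + 14 + 21 + 13 + 13)/6 = 17.1667
Deviations from mean: 3.8333, 3.8333, -3.1667, 3.8333, -4.1667, -4.1667
Numerator Σ_{t=1}^{5}(y_t−ȳ)(y_{t+1}−ȳ) = -8.1944
Denominator Σ(y_t−ȳ)² = 88.8333
r_1 = -8.1944 / 88.8333 = -0.092

-0.092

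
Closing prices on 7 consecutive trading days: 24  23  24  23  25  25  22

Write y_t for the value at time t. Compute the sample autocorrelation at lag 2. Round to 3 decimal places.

Mean ȳ = (24 + 23 + 24 + 23 + 25 + 25 + 22)/7 = 23.7143
Deviations from mean: 0.2857, -0.7143, 0.2857, -0.7143, 1.2857, 1.2857, -1.7143
Numerator Σ_{t=1}^{5}(y_t−ȳ)(y_{t+2}−ȳ) = -2.1633
Denominator Σ(y_t−ȳ)² = 7.4286
r_2 = -2.1633 / 7.4286 = -0.291

-0.291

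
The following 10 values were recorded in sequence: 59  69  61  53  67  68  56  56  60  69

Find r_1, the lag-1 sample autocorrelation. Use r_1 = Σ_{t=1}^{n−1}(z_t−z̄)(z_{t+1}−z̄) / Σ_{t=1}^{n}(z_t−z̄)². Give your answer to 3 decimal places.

Mean z̄ = (59 + 69 + 61 + 53 + 67 + 68 + 56 + 56 + 60 + 69)/10 = 61.8000
Numerator Σ_{t=1}^{9}(z_t−z̄)(z_{t+1}−z̄) = -37.2400
Denominator Σ(z_t−z̄)² = 325.6000
r_1 = -37.2400 / 325.6000 = -0.114

-0.114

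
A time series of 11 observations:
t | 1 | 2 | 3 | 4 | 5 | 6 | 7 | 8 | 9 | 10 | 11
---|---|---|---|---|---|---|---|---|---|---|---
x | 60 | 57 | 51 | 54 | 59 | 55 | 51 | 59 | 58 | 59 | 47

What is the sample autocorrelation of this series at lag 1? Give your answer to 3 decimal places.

-0.143

Mean x̄ = (60 + 57 + 51 + 54 + 59 + 55 + 51 + 59 + 58 + 59 + 47)/11 = 55.4545
Numerator Σ_{t=1}^{10}(x_t−x̄)(x_{t+1}−x̄) = -25.8430
Denominator Σ(x_t−x̄)² = 180.7273
r_1 = -25.8430 / 180.7273 = -0.143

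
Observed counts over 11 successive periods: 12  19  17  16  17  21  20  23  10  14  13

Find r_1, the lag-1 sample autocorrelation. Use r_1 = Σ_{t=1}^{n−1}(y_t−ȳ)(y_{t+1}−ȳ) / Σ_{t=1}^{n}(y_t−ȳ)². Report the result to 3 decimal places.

Mean ȳ = (12 + 19 + 17 + 16 + 17 + 21 + 20 + 23 + 10 + 14 + 13)/11 = 16.5455
Numerator Σ_{t=1}^{10}(y_t−ȳ)(y_{t+1}−ȳ) = 12.6116
Denominator Σ(y_t−ȳ)² = 162.7273
r_1 = 12.6116 / 162.7273 = 0.078

0.078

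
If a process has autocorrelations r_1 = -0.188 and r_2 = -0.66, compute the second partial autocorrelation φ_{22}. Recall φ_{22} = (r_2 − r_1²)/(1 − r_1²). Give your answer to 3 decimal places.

φ_{22} = (r_2 − r_1²) / (1 − r_1²)
r_1² = (-0.188)² = 0.035344
Numerator = -0.66 − 0.0353 = -0.6953; denominator = 1 − 0.0353 = 0.9647
φ_{22} = -0.6953 / 0.9647 = -0.721

-0.721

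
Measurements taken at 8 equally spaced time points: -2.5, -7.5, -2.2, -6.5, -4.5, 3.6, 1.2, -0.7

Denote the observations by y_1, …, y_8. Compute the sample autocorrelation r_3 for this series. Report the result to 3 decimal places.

Mean ȳ = (-2.5 − 7.5 − 2.2 − 6.5 − 4.5 + 3.6 + 1.2 − 0.7)/8 = -2.3875
Deviations from mean: -0.1125, -5.1125, 0.1875, -4.1125, -2.1125, 5.9875, 3.5875, 1.6875
Σ(y_t−ȳ)(y_{t+3}−ȳ) = (0.4627) + (10.8002) + (1.1227) + (-14.7536) + (-3.5648) = -5.9330
Denominator Σ(y_t−ȳ)² = 99.1288
r_3 = -5.9330 / 99.1288 = -0.060

-0.060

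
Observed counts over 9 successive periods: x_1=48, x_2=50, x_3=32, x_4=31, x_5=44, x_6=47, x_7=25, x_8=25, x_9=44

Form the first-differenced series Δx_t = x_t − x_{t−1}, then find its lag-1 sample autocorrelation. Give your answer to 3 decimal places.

-0.052

First differences Δx: 2, -18, -1, 13, 3, -22, 0, 19
Mean of differences = -0.5000
Numerator Σ(Δx_t−Δx̄)(Δx_{t+1}−Δx̄) = -70.7500
Denominator Σ(Δx_t−Δx̄)² = 1350.0000
r_1(Δx) = -70.7500 / 1350.0000 = -0.052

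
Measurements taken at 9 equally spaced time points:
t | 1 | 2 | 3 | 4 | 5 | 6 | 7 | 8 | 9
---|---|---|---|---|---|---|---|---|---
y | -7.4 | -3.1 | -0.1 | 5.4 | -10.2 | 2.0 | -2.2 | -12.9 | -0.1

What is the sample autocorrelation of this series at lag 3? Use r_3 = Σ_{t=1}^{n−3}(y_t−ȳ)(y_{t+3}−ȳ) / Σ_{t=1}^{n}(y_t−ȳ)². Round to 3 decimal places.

0.255

Mean ȳ = (-7.4 − 3.1 − 0.1 + 5.4 − 10.2 + 2.0 − 2.2 − 12.9 − 0.1)/9 = -3.1778
Σ(y_t−ȳ)(y_{t+3}−ȳ) = (-36.2173) + (-0.5462) + (15.9360) + (8.3872) + (68.2716) + (15.9360) = 71.7674
Denominator Σ(y_t−ȳ)² = 281.9556
r_3 = 71.7674 / 281.9556 = 0.255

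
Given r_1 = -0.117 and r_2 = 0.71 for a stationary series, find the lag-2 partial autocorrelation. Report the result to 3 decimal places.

0.706

φ_{22} = (r_2 − r_1²) / (1 − r_1²)
r_1² = (-0.117)² = 0.013689
Numerator = 0.71 − 0.0137 = 0.6963; denominator = 1 − 0.0137 = 0.9863
φ_{22} = 0.6963 / 0.9863 = 0.706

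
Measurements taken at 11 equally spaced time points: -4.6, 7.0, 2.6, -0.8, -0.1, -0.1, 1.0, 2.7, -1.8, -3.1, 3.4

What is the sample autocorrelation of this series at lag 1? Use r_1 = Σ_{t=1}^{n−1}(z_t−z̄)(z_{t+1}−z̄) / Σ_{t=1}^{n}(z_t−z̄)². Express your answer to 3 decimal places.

Mean z̄ = (-4.6 + 7.0 + 2.6 − 0.8 − 0.1 − 0.1 + 1.0 + 2.7 − 1.8 − 3.1 + 3.4)/11 = 0.5636
Numerator Σ_{t=1}^{10}(z_t−z̄)(z_{t+1}−z̄) = -27.6986
Denominator Σ(z_t−z̄)² = 106.7855
r_1 = -27.6986 / 106.7855 = -0.259

-0.259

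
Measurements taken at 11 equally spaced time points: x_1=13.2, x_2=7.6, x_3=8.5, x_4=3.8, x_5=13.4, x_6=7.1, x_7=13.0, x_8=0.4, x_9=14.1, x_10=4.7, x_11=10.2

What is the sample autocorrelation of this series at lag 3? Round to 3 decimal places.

Mean x̄ = (13.2 + 7.6 + 8.5 + 3.8 + 13.4 + 7.1 + 13.0 + 0.4 + 14.1 + 4.7 + 10.2)/11 = 8.7273
Numerator Σ_{t=1}^{8}(x_t−x̄)(x_{t+3}−x̄) = -125.1140
Denominator Σ(x_t−x̄)² = 204.9418
r_3 = -125.1140 / 204.9418 = -0.610

-0.610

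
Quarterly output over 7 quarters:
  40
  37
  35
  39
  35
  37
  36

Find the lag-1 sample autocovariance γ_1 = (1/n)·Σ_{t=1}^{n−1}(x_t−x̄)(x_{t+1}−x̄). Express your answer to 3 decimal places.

Mean x̄ = (40 + 37 + 35 + 39 + 35 + 37 + 36)/7 = 37.0000
Deviations: 3.0000, 0.0000, -2.0000, 2.0000, -2.0000, 0.0000, -1.0000
Σ_{t=1}^{6}(x_t−x̄)(x_{t+1}−x̄) = -8.0000
γ_1 = -8.0000 / 7 = -1.143

-1.143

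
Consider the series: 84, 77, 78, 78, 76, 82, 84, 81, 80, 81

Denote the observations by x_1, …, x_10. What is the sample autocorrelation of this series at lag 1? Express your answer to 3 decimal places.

Mean x̄ = (84 + 77 + 78 + 78 + 76 + 82 + 84 + 81 + 80 + 81)/10 = 80.1000
Numerator Σ_{t=1}^{9}(x_t−x̄)(x_{t+1}−x̄) = 10.3900
Denominator Σ(x_t−x̄)² = 70.9000
r_1 = 10.3900 / 70.9000 = 0.147

0.147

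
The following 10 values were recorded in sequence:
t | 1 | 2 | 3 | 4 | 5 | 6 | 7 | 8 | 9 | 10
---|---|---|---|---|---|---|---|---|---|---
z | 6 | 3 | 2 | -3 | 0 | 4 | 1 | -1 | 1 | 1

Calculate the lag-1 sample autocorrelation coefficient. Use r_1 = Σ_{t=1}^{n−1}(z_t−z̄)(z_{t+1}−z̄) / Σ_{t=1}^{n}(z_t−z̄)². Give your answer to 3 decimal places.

Mean z̄ = (6 + 3 + 2 − 3 + 0 + 4 + 1 − 1 + 1 + 1)/10 = 1.4000
Numerator Σ_{t=1}^{9}(z_t−z̄)(z_{t+1}−z̄) = 9.2400
Denominator Σ(z_t−z̄)² = 58.4000
r_1 = 9.2400 / 58.4000 = 0.158

0.158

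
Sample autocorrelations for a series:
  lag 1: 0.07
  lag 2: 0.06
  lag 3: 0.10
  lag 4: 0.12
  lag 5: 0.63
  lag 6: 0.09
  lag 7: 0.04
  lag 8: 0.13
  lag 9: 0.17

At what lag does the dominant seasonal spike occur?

5

The largest autocorrelation is r_5 = 0.63; the remaining lags stay at or below 0.17.
The dominant spike at lag 5 indicates a seasonal period of 5.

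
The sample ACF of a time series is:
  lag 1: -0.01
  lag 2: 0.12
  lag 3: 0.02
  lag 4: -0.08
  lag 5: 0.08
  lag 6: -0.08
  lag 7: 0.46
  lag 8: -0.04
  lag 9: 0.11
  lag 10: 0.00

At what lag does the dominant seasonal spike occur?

7

The largest autocorrelation is r_7 = 0.46; the remaining lags stay at or below 0.12.
The dominant spike at lag 7 indicates a seasonal period of 7.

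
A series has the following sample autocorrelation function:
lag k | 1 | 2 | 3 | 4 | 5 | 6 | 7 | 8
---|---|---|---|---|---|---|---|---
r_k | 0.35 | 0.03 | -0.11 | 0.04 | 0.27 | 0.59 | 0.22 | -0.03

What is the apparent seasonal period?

The largest autocorrelation is r_6 = 0.59; the remaining lags stay at or below 0.35. The elevated value at lag 1 (0.35), dropping to 0.03 at lag 2, reflects decaying short-term dependence rather than seasonality.
The dominant spike at lag 6 indicates a seasonal period of 6.

6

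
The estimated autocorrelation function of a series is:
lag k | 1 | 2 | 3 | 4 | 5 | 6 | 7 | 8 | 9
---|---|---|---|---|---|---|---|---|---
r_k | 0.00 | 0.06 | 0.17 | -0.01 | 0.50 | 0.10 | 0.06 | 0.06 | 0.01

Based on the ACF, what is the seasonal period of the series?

The largest autocorrelation is r_5 = 0.50; the remaining lags stay at or below 0.17.
The dominant spike at lag 5 indicates a seasonal period of 5.

5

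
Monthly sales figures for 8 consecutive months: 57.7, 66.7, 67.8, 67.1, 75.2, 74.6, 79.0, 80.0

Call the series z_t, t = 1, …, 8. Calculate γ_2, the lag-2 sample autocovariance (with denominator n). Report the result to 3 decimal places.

Mean z̄ = (57.7 + 66.7 + 67.8 + 67.1 + 75.2 + 74.6 + 79.0 + 80.0)/8 = 71.0125
Deviations: -13.3125, -4.3125, -3.2125, -3.9125, 4.1875, 3.5875, 7.9875, 8.9875
Σ_{t=1}^{6}(z_t−z̄)(z_{t+2}−z̄) = 97.8409
γ_2 = 97.8409 / 8 = 12.230

12.230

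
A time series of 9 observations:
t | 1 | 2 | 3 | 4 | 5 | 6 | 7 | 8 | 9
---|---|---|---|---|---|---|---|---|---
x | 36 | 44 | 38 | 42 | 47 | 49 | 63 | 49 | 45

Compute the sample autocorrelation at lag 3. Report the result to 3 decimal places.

-0.110

Mean x̄ = (36 + 44 + 38 + 42 + 47 + 49 + 63 + 49 + 45)/9 = 45.8889
Numerator Σ_{t=1}^{6}(x_t−x̄)(x_{t+3}−x̄) = -54.0370
Denominator Σ(x_t−x̄)² = 492.8889
r_3 = -54.0370 / 492.8889 = -0.110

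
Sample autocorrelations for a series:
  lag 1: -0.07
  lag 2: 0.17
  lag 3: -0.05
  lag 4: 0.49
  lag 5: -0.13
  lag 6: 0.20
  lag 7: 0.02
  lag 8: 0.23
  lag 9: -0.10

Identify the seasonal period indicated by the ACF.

4

The largest autocorrelation is r_4 = 0.49, with a weaker echo at lag 8 (0.23); the remaining lags stay at or below 0.20.
The dominant spike at lag 4 indicates a seasonal period of 4.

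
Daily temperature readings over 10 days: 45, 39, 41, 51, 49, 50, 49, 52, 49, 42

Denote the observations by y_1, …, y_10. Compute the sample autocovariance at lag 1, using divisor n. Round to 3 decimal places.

Mean ȳ = (45 + 39 + 41 + 51 + 49 + 50 + 49 + 52 + 49 + 42)/10 = 46.7000
Σ_{t=1}^{9}(y_t−ȳ)(y_{t+1}−ȳ) = 71.1100
γ_1 = 71.1100 / 10 = 7.111

7.111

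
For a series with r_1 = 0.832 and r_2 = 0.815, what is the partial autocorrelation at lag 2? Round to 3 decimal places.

φ_{22} = (r_2 − r_1²) / (1 − r_1²)
r_1² = (0.832)² = 0.692224
Numerator = 0.815 − 0.6922 = 0.1228; denominator = 1 − 0.6922 = 0.3078
φ_{22} = 0.1228 / 0.3078 = 0.399

0.399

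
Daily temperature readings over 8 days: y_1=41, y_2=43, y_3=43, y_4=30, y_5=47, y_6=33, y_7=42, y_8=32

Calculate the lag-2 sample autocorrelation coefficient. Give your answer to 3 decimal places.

Mean ȳ = (41 + 43 + 43 + 30 + 47 + 33 + 42 + 32)/8 = 38.8750
Deviations from mean: 2.1250, 4.1250, 4.1250, -8.8750, 8.1250, -5.8750, 3.1250, -6.8750
Σ(y_t−ȳ)(y_{t+2}−ȳ) = (8.7656) + (-36.6094) + (33.5156) + (52.1406) + (25.3906) + (40.3906) = 123.5938
Denominator Σ(y_t−ȳ)² = 274.8750
r_2 = 123.5938 / 274.8750 = 0.450

0.450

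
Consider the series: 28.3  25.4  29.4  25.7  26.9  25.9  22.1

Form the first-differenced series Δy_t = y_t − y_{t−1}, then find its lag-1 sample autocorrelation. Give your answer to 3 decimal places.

First differences Δy: -2.9, 4.0, -3.7, 1.2, -1.0, -3.8
Mean of differences = -1.0333
Numerator Σ(Δy_t−Δȳ)(Δy_{t+1}−Δȳ) = -28.7911
Denominator Σ(Δy_t−Δȳ)² = 48.5733
r_1(Δy) = -28.7911 / 48.5733 = -0.593

-0.593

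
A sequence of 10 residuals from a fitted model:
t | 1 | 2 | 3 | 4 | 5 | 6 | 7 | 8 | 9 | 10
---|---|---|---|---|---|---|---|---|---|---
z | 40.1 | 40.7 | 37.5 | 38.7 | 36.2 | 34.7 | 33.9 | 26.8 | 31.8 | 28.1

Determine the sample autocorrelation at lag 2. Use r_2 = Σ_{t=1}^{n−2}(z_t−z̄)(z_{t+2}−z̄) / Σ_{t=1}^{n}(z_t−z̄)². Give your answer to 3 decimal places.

0.469

Mean z̄ = (40.1 + 40.7 + 37.5 + 38.7 + 36.2 + 34.7 + 33.9 + 26.8 + 31.8 + 28.1)/10 = 34.8500
Numerator Σ_{t=1}^{8}(z_t−z̄)(z_{t+2}−z̄) = 96.5950
Denominator Σ(z_t−z̄)² = 206.0450
r_2 = 96.5950 / 206.0450 = 0.469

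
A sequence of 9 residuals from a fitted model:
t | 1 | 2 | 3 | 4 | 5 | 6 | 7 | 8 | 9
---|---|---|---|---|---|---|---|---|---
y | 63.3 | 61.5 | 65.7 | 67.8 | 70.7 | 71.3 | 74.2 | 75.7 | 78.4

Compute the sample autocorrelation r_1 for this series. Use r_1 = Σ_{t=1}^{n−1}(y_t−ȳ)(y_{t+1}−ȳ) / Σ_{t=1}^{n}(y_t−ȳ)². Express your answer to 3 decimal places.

Mean ȳ = (63.3 + 61.5 + 65.7 + 67.8 + 70.7 + 71.3 + 74.2 + 75.7 + 78.4)/9 = 69.8444
Numerator Σ_{t=1}^{8}(y_t−ȳ)(y_{t+1}−ȳ) = 179.1036
Denominator Σ(y_t−ȳ)² = 263.1222
r_1 = 179.1036 / 263.1222 = 0.681

0.681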